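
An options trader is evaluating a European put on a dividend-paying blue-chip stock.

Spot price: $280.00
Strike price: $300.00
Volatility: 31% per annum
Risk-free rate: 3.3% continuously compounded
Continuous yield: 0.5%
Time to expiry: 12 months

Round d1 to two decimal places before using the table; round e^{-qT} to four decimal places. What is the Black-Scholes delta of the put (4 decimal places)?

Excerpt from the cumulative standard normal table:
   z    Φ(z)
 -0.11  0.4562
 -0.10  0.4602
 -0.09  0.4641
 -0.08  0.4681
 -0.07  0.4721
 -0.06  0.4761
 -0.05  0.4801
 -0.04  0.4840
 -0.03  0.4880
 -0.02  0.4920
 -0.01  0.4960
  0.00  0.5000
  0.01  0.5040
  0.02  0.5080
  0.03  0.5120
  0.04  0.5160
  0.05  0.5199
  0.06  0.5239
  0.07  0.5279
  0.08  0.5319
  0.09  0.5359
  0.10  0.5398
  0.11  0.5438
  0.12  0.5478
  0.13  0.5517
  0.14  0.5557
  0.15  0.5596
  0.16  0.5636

T = 1;  σ√T = 0.3100
d₁ = [ln(280/300) + (0.033 − 0.005 + 0.31²/2)·1] / 0.3100 = [-0.0690 + 0.0761] / 0.3100 = 0.0228 ≈ 0.02
N(d₁) = N(0.02) = 0.5080
Δ_put = exp(−qT)·(N(d₁) − 1) = 0.9950·(0.5080 − 1) = -0.4895

-0.4895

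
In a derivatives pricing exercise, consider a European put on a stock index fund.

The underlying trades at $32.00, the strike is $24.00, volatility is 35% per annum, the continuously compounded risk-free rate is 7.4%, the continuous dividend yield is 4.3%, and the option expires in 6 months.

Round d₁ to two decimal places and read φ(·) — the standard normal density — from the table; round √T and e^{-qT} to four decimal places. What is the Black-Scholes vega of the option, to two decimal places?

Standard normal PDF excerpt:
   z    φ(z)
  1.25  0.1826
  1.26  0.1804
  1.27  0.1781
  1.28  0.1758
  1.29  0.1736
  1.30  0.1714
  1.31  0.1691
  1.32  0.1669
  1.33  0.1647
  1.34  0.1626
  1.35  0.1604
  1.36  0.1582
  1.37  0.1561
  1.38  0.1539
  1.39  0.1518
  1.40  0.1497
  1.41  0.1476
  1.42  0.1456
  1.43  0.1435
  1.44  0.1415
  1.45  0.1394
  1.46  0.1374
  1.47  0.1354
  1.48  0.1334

T = 0.5;  σ√T = 0.2475
ln(S/K) + (r − q + σ²/2)T = ln(32/24) + (0.074 − 0.043 + 0.35²/2)·0.5 = 0.2877 + 0.0461 = 0.3338
d₁ = 0.3338 / 0.2475 = 1.3488 → 1.35
√T = √0.5 = 0.7071
φ(d₁) = φ(1.35) = 0.1604
exp(−qT) = exp(−0.043·0.5) = 0.9787
vega = S·exp(−qT)·φ(d₁)·√T = 32·0.9787·0.1604·0.7071 = 3.5521

3.55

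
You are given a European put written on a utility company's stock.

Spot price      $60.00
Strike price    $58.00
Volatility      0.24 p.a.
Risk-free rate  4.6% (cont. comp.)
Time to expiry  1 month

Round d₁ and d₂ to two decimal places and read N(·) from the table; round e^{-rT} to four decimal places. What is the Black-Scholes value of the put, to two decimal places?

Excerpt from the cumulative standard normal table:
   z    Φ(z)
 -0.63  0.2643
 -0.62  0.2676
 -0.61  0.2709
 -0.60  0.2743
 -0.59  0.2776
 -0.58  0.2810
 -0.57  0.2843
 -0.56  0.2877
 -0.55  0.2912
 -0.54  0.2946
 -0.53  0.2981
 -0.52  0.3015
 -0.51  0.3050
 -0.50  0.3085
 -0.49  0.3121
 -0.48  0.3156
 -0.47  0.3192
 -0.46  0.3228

$0.76

T = 0.08333;  σ√T = 0.0693
d₁ = [ln(60/58) + (0.046 + 0.24²/2)·0.08333] / 0.0693 = [0.0339 + 0.0062] / 0.0693 = 0.5793 → 0.58
d₂ = d₁ − σ√T = 0.5793 − 0.0693 = 0.5100 → 0.51
exp(−rT) = exp(−0.046·0.08333) = 0.9962
N(−d₂) = N(-0.51) = 0.3050;  N(−d₁) = N(-0.58) = 0.2810
P = 58·0.9962·0.3050 − 60·0.2810 = 17.6228 − 16.8600 = 0.7628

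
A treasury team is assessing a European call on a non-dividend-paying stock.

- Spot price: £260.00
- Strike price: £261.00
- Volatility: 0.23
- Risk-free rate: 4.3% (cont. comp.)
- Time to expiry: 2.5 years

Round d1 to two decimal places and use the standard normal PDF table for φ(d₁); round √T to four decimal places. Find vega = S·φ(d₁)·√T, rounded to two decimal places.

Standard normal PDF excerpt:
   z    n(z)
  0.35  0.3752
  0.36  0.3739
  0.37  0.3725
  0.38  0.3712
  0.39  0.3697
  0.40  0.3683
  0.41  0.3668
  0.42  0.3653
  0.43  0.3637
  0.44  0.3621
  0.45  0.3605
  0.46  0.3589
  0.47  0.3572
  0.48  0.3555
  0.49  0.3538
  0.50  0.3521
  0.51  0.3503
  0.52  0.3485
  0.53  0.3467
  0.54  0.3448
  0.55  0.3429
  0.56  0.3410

T = 2.5;  σ√T = 0.3637
d₁ = [ln(260/261) + (0.043 + 0.23²/2)·2.5] / 0.3637 = [-0.0038 + 0.1736] / 0.3637 = 0.4669 ⇒ 0.47
√T = √2.5 = 1.5811
φ(d₁) = φ(0.47) = 0.3572
vega = S·φ(d₁)·√T = 260·0.3572·1.5811 = 146.8399

146.84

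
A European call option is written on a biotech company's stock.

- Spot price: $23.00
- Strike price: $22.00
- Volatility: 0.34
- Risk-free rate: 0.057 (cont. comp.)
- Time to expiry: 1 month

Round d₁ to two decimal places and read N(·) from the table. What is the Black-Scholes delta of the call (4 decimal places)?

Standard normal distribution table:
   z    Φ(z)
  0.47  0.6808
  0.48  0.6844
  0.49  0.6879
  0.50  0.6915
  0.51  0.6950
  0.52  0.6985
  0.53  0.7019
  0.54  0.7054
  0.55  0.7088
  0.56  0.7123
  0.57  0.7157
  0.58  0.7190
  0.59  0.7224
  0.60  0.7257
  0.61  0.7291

σ√T = 0.34·√0.08333 = 0.0981
ln(S/K) + (r + σ²/2)T = ln(23/22) + (0.057 + 0.34²/2)·0.08333 = 0.0445 + 0.0096 = 0.0540
d₁ = 0.0540 / 0.0981 = 0.5504 ⇒ 0.55
N(d₁) = N(0.55) = 0.7088
Δ_call = N(d₁) = 0.7088

0.7088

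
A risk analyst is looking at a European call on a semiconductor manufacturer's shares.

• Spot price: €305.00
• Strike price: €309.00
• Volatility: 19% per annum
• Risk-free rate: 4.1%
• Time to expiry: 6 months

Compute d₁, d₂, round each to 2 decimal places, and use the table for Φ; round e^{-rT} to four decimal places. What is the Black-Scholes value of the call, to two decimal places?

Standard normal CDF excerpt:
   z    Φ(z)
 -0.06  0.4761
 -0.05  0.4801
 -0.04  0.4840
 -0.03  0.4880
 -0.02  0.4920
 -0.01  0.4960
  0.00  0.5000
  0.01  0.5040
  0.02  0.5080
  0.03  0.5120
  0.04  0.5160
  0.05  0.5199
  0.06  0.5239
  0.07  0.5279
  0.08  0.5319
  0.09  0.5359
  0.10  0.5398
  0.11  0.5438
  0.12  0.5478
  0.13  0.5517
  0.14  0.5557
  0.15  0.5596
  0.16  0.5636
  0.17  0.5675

σ√T = 0.19 × 0.7071 = 0.1344
d₁ = [ln(305/309) + (0.041 + 0.19²/2)·0.5] / 0.1344 = [-0.0130 + 0.0295] / 0.1344 = 0.1228 → 0.12
d₂ = d₁ − σ√T = 0.1228 − 0.1344 = -0.0116 → -0.01
exp(−rT) = exp(−0.041·0.5) = 0.9797
N(d₁) = N(0.12) = 0.5478;  N(d₂) = N(-0.01) = 0.4960
C = 305·0.5478 − 309·0.9797·0.4960 = 167.0790 − 150.1527 = 16.9263

€16.93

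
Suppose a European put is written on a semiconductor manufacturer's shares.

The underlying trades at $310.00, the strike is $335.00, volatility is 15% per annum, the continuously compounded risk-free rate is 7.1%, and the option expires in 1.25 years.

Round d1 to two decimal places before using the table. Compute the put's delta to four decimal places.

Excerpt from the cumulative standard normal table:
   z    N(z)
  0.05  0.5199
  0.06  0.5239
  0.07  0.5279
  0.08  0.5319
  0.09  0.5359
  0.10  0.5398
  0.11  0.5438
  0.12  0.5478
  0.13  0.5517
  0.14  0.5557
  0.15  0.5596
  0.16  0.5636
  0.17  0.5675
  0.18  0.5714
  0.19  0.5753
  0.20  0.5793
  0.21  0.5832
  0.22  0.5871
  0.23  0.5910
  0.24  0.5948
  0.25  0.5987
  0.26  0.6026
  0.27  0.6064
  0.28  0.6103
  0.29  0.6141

-0.4404

σ√T = 0.15·√1.25 = 0.1677
d₁ = [ln(310/335) + (0.071 + 0.15²/2)·1.25] / 0.1677 = [-0.0776 + 0.1028] / 0.1677 = 0.1506 ⇒ 0.15
N(d₁) = N(0.15) = 0.5596
Δ_put = N(d₁) − 1 = 0.5596 − 1 = -0.4404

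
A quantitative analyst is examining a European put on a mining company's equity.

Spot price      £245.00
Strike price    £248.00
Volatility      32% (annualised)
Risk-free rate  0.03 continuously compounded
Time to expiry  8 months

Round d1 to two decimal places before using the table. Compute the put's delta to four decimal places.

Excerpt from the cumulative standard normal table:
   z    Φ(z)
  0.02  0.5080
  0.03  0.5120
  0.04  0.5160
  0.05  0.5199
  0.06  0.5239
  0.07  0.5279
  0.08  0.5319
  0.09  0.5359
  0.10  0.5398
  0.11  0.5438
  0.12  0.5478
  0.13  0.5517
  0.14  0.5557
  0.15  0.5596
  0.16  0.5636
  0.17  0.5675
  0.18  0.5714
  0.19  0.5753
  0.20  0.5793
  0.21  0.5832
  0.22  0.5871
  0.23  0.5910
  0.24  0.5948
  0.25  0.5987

-0.4364

T = 0.6667;  σ√T = 0.2613
d₁ = [ln(245/248) + (0.03 + 0.32²/2)·0.6667] / 0.2613 = [-0.0122 + 0.0541] / 0.2613 = 0.1606 which rounds to 0.16
N(d₁) = N(0.16) = 0.5636
Δ_put = N(d₁) − 1 = 0.5636 − 1 = -0.4364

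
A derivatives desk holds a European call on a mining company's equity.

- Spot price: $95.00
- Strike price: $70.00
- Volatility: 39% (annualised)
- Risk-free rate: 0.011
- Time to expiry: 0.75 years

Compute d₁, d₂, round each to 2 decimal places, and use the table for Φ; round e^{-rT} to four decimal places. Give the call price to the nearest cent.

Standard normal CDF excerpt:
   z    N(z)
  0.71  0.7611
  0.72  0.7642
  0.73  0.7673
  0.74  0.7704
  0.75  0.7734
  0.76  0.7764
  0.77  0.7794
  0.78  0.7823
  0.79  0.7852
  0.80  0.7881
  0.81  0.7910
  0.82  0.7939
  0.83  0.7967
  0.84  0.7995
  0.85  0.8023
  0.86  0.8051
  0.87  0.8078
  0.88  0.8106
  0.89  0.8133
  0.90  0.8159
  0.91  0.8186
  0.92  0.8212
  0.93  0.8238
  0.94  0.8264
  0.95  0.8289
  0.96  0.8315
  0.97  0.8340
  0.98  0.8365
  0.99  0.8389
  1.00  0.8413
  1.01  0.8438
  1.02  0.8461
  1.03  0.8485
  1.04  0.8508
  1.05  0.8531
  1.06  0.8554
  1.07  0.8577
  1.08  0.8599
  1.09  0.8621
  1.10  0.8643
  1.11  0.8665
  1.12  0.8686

σ√T = 0.39·√0.75 = 0.3377
d₁ = [ln(95/70) + (0.011 + 0.39²/2)·0.75] / 0.3377 = [0.3054 + 0.0653] / 0.3377 = 1.0975 ≈ 1.10
d₂ = d₁ − σ√T = 1.0975 − 0.3377 = 0.7597 ≈ 0.76
exp(−rT) = exp(−0.011·0.75) = 0.9918
C = 95·N(1.10) − 70·0.9918·N(0.76) = 95·0.8643 − 70·0.9918·0.7764 = 82.1085 − 53.9023 = 28.2062

$28.21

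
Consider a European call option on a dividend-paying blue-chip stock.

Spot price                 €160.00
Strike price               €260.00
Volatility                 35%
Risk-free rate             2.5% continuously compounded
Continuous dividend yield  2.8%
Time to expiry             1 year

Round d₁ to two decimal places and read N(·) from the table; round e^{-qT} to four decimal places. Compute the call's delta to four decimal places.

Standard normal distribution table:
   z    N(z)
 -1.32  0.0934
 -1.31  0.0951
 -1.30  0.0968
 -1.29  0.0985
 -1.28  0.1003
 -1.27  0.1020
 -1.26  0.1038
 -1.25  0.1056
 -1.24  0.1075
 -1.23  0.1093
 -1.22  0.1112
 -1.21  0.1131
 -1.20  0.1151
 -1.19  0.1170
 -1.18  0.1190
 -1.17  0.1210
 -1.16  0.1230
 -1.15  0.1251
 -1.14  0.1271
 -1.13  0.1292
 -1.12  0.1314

0.1081

σ√T = 0.35·√1 = 0.3500
d₁ = [ln(160/260) + (0.025 − 0.028 + 0.35²/2)·1] / 0.3500 = [-0.4855 + 0.0582] / 0.3500 = -1.2207 which rounds to -1.22
N(d₁) = N(-1.22) = 0.1112
Δ_call = exp(−qT)·N(d₁) = 0.9724·0.1112 = 0.1081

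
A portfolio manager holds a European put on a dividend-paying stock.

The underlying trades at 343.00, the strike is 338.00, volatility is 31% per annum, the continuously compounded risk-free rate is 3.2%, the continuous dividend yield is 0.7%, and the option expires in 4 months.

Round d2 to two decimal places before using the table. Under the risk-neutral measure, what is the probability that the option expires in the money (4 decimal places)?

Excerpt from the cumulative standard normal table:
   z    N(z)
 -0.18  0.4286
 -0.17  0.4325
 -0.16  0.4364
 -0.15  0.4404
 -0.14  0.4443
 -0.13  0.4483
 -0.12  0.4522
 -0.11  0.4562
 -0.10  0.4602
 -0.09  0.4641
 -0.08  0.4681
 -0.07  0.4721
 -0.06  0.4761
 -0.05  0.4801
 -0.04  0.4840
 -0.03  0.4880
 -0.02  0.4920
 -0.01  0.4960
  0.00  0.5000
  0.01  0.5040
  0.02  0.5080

0.4840

σ√T = 0.31·√0.3333 = 0.1790
d₁ = [ln(343/338) + (0.032 − 0.007 + 0.31²/2)·0.3333] / 0.1790 = [0.0147 + 0.0244] / 0.1790 = 0.2181 ≈ 0.22
d₂ = d₁ − σ√T = 0.2181 − 0.1790 = 0.0391 ≈ 0.04
Pr(exercise) under Q = N(−d₂) = N(-0.04) = 0.4840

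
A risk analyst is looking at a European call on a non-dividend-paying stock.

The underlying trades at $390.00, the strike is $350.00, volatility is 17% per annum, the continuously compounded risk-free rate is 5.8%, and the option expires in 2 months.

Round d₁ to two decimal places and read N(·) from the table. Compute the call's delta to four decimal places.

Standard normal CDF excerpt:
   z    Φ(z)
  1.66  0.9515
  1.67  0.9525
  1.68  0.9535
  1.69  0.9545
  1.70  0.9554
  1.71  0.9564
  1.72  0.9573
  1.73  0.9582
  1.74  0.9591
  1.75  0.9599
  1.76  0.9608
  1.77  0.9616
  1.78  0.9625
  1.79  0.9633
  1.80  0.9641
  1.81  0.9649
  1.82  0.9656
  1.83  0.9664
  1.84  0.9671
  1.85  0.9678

0.9582

σ√T = 0.17·√0.1667 = 0.0694
d₁ = [ln(390/350) + (0.058 + 0.17²/2)·0.1667] / 0.0694 = [0.1082 + 0.0121] / 0.0694 = 1.7332 → 1.73
N(d₁) = N(1.73) = 0.9582
Δ_call = N(d₁) = 0.9582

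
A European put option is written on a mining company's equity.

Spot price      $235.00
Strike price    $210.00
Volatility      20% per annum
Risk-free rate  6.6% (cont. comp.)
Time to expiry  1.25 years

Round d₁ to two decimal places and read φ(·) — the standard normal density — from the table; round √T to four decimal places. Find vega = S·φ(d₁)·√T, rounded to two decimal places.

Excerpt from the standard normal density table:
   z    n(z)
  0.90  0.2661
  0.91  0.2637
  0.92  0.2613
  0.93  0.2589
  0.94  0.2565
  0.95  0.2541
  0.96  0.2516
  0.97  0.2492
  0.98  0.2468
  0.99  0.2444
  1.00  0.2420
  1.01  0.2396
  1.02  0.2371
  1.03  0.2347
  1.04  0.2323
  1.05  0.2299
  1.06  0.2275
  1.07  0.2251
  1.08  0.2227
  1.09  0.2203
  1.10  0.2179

64.84

σ√T = 0.2 × 1.1180 = 0.2236
d₁ = [ln(235/210) + (0.066 + 0.2²/2)·1.25] / 0.2236 = [0.1125 + 0.1075] / 0.2236 = 0.9838 ≈ 0.98
√T = √1.25 = 1.1180
φ(d₁) = φ(0.98) = 0.2468
vega = S·φ(d₁)·√T = 235·0.2468·1.1180 = 64.8418
(The call has the same vega.)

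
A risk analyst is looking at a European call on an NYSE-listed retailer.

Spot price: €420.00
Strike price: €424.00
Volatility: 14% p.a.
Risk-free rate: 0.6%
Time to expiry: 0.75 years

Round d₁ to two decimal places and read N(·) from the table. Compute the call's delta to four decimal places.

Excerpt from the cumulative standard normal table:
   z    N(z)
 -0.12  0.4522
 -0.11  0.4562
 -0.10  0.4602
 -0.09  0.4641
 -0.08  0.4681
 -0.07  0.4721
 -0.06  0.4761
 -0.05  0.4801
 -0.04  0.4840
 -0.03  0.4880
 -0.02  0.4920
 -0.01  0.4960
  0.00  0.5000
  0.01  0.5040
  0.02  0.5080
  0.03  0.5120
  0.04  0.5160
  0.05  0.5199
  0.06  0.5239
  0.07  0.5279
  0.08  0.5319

σ√T = 0.14 × 0.8660 = 0.1212
d₁ = [ln(420/424) + (0.006 + 0.14²/2)·0.75] / 0.1212 = [-0.0095 + 0.0119] / 0.1212 = 0.0196 ⇒ 0.02
N(d₁) = N(0.02) = 0.5080
Δ_call = N(d₁) = 0.5080

0.5080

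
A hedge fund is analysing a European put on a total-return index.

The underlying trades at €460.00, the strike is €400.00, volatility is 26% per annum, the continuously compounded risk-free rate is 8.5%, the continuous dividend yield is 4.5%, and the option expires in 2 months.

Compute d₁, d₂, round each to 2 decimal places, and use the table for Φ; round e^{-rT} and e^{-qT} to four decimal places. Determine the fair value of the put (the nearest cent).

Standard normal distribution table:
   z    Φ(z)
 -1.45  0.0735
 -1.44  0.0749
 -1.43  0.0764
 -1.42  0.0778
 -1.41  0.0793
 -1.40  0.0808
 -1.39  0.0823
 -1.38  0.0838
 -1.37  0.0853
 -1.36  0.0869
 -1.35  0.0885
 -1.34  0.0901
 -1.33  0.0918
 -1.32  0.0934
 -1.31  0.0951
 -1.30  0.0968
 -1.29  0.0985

σ√T = 0.26 × 0.4082 = 0.1061
d₁ = [ln(460/400) + (0.085 − 0.045 + 0.26²/2)·0.1667] / 0.1061 = [0.1398 + 0.0123] / 0.1061 = 1.4326 which rounds to 1.43
d₂ = d₁ − σ√T = 1.4326 − 0.1061 = 1.3264 which rounds to 1.33
exp(−qT) = exp(−0.045·0.1667) = 0.9925;  exp(−rT) = exp(−0.085·0.1667) = 0.9859
P = 400·0.9859·N(-1.33) − 460·0.9925·N(-1.43) = 400·0.9859·0.0918 − 460·0.9925·0.0764 = 36.2022 − 34.8804 = 1.3218

€1.32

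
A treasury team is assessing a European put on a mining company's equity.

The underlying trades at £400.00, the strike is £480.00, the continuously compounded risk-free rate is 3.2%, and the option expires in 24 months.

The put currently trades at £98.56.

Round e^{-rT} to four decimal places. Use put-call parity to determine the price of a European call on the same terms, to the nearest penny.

exp(−rT) = exp(−0.032·2) = 0.9380
Put-call parity: C − P = S − K·e^(−rT) = 400 − 480·0.9380 = 400 − 450.2400 = -50.2400
C = P + (C − P) = 98.56 + (-50.2400) = 48.3200

£48.32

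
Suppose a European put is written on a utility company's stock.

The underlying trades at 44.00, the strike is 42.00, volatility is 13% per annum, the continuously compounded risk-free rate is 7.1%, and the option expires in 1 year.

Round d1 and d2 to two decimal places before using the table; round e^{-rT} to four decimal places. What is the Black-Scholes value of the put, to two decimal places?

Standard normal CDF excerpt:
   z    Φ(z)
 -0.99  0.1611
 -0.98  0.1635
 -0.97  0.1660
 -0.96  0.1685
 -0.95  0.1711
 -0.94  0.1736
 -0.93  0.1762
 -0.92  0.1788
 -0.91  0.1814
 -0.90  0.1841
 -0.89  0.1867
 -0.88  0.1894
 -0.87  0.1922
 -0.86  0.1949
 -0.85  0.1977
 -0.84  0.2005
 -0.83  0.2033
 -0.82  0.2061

σ√T = 0.13 × 1.0000 = 0.1300
d₁ = [ln(44/42) + (0.071 + ½·0.13²)·1] / (σ√T) = (0.0465 + 0.0794) / 0.1300 = 0.9690 → 0.97
d₂ = 0.9690 − 0.1300 = 0.8390 → 0.84
e^(−rT) = e^(−0.071·1) = 0.9315
P = 42·0.9315·N(-0.84) − 44·N(-0.97) = 42·0.9315·0.2005 − 44·0.1660 = 7.8442 − 7.3040 = 0.5402

0.54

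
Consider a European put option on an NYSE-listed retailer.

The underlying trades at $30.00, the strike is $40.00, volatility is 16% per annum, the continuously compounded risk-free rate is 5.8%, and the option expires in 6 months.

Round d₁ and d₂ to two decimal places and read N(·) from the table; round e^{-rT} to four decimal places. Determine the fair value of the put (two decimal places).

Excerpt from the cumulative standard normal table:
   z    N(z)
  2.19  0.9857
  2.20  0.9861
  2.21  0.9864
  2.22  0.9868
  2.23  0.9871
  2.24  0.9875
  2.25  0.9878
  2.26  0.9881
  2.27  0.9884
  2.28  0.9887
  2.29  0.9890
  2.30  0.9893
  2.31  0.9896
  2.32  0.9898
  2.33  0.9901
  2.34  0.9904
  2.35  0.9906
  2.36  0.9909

$8.87

σ√T = 0.16 × 0.7071 = 0.1131
d₁ = [ln(30/40) + (0.058 + ½·0.16²)·0.5] / (σ√T) = (-0.2877 + 0.0354) / 0.1131 = -2.2299 which rounds to -2.23
d₂ = -2.2299 − 0.1131 = -2.3430 which rounds to -2.34
e^(−rT) = e^(−0.058·0.5) = 0.9714
N(−d₂) = N(2.34) = 0.9904;  N(−d₁) = N(2.23) = 0.9871
P = 40·0.9714·0.9904 − 30·0.9871 = 38.4830 − 29.6130 = 8.8700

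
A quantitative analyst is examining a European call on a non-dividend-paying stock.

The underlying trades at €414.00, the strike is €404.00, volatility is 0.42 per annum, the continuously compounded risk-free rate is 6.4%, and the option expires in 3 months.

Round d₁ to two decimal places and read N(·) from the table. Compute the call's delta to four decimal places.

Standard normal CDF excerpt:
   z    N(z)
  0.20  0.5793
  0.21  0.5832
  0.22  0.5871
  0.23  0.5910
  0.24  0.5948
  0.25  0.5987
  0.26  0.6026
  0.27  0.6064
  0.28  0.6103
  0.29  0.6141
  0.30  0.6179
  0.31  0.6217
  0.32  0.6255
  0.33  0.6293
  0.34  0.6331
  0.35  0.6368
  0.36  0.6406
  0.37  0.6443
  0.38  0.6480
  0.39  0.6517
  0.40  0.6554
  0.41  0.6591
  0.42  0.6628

0.6179

σ√T = 0.42 × 0.5000 = 0.2100
ln(S/K) + (r + σ²/2)T = ln(414/404) + (0.064 + 0.42²/2)·0.25 = 0.0245 + 0.0381 = 0.0625
d₁ = 0.0625 / 0.2100 = 0.2976 ≈ 0.30
N(d₁) = N(0.30) = 0.6179
Δ_call = N(d₁) = 0.6179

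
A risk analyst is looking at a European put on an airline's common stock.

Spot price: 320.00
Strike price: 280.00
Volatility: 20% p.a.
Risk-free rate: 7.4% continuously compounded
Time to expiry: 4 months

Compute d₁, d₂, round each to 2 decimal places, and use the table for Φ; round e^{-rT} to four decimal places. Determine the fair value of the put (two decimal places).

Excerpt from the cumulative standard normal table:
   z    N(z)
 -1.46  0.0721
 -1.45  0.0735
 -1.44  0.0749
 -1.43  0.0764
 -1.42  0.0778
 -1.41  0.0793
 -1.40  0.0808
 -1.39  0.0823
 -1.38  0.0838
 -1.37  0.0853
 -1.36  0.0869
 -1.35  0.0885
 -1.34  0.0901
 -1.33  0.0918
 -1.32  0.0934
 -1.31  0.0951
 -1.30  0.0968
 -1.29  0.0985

T = 0.3333;  σ√T = 0.1155
d₁ = [ln(320/280) + (0.074 + ½·0.2²)·0.3333] / (σ√T) = (0.1335 + 0.0313) / 0.1155 = 1.4278 → 1.43
d₂ = 1.4278 − 0.1155 = 1.3123 → 1.31
e^(−rT) = e^(−0.074·0.3333) = 0.9756
N(−d₂) = N(-1.31) = 0.0951;  N(−d₁) = N(-1.43) = 0.0764
P = 280·0.9756·0.0951 − 320·0.0764 = 25.9783 − 24.4480 = 1.5303

1.53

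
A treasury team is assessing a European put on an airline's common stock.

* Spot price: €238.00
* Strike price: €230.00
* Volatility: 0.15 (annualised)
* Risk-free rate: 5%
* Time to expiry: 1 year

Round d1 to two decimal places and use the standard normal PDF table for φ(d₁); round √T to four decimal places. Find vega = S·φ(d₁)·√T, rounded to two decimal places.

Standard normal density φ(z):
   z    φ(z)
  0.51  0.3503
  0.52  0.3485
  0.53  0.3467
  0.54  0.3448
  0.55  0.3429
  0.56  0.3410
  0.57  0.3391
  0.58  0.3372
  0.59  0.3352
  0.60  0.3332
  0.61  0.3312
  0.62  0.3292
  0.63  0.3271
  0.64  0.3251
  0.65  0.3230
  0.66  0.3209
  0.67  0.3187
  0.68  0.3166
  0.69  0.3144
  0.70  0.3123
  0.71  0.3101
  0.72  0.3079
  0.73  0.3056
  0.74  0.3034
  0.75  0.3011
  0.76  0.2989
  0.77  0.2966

σ√T = 0.15 × 1.0000 = 0.1500
d₁ = [ln(238/230) + (0.05 + 0.15²/2)·1] / 0.1500 = [0.0342 + 0.0612] / 0.1500 = 0.6363 → 0.64
√T = √1 = 1.0000
φ(d₁) = φ(0.64) = 0.3251
vega = S·φ(d₁)·√T = 238·0.3251·1.0000 = 77.3738
(The call has the same vega.)

77.37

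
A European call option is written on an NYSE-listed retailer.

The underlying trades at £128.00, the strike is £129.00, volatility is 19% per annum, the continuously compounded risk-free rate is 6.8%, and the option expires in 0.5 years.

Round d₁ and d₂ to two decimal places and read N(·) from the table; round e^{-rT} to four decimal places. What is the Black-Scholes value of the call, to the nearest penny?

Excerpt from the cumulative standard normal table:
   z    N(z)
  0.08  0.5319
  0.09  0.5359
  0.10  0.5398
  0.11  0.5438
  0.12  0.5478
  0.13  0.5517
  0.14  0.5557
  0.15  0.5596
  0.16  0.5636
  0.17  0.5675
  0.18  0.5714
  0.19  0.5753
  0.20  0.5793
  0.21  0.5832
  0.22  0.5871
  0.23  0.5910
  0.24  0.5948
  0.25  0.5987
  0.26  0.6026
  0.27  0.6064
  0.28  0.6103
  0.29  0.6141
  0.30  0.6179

£8.34

σ√T = 0.19·√0.5 = 0.1344
d₁ = [ln(128/129) + (0.068 + 0.19²/2)·0.5] / 0.1344 = [-0.0078 + 0.0430] / 0.1344 = 0.2623 which rounds to 0.26
d₂ = d₁ − σ√T = 0.2623 − 0.1344 = 0.1280 which rounds to 0.13
exp(−rT) = exp(−0.068·0.5) = 0.9666
N(d₁) = N(0.26) = 0.6026;  N(d₂) = N(0.13) = 0.5517
C = 128·0.6026 − 129·0.9666·0.5517 = 77.1328 − 68.7922 = 8.3406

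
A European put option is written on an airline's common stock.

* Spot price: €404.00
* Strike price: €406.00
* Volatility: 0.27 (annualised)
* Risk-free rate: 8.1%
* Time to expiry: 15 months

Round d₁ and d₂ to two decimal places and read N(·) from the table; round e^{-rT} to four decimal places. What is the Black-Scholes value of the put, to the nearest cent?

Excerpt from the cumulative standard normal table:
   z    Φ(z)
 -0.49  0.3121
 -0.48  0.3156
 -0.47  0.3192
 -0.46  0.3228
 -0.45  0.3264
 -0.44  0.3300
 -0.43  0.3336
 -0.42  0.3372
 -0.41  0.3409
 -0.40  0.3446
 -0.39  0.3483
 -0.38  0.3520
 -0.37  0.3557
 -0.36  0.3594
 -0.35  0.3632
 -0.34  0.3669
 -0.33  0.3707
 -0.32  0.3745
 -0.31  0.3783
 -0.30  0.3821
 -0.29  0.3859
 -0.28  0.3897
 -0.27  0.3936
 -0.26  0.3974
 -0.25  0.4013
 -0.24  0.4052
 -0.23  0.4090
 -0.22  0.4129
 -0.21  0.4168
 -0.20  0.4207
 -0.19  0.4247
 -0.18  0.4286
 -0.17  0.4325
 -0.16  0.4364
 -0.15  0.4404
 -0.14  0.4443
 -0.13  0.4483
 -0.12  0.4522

€29.73

T = 1.25;  σ√T = 0.3019
d₁ = [ln(404/406) + (0.081 + ½·0.27²)·1.25] / (σ√T) = (-0.0049 + 0.1468) / 0.3019 = 0.4700 → 0.47
d₂ = 0.4700 − 0.3019 = 0.1681 → 0.17
e^(−rT) = e^(−0.081·1.25) = 0.9037
N(−d₂) = N(-0.17) = 0.4325;  N(−d₁) = N(-0.47) = 0.3192
P = 406·0.9037·0.4325 − 404·0.3192 = 158.6852 − 128.9568 = 29.7284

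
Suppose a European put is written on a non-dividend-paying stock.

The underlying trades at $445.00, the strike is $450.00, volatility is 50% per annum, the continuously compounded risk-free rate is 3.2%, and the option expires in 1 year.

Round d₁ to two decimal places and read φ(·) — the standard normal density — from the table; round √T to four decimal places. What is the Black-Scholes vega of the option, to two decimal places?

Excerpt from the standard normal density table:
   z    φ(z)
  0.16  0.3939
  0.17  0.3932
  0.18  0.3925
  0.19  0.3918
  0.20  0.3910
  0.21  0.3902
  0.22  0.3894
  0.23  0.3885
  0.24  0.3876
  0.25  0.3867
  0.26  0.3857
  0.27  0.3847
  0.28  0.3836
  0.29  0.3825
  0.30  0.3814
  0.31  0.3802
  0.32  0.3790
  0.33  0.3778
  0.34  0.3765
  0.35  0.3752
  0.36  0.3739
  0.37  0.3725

170.21

σ√T = 0.5·√1 = 0.5000
d₁ = [ln(445/450) + (0.032 + 0.5²/2)·1] / 0.5000 = [-0.0112 + 0.1570] / 0.5000 = 0.2917 → 0.29
√T = √1 = 1.0000
φ(d₁) = φ(0.29) = 0.3825
vega = S·φ(d₁)·√T = 445·0.3825·1.0000 = 170.2125
(The call has the same vega.)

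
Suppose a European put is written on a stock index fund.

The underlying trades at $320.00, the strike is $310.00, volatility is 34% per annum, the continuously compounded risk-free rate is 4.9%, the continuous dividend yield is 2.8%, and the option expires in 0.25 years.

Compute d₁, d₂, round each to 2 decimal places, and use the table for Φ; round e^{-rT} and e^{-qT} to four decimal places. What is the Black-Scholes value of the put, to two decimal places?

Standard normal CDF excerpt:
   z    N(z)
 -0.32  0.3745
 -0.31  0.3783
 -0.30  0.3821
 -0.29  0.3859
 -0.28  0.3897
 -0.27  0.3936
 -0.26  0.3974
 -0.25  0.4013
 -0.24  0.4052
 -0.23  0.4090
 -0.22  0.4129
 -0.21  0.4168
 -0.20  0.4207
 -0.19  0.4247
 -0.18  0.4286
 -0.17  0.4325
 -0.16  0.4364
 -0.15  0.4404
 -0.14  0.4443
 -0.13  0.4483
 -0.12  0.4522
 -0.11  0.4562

T = 0.25;  σ√T = 0.1700
d₁ = [ln(320/310) + (0.049 − 0.028 + ½·0.34²)·0.25] / (σ√T) = (0.0317 + 0.0197) / 0.1700 = 0.3026 ⇒ 0.30
d₂ = 0.3026 − 0.1700 = 0.1326 ⇒ 0.13
e^(−qT) = e^(−0.028·0.25) = 0.9930;  e^(−rT) = e^(−0.049·0.25) = 0.9878
N(−d₂) = N(-0.13) = 0.4483;  N(−d₁) = N(-0.30) = 0.3821
P = 310·0.9878·0.4483 − 320·0.9930·0.3821 = 137.2775 − 121.4161 = 15.8614

$15.86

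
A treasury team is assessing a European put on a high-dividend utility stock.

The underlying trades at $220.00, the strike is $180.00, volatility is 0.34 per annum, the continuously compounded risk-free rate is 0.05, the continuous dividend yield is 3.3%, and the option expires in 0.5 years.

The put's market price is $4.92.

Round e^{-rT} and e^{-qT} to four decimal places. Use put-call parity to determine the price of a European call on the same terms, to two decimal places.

$45.76

e^(−qT) = e^(−0.033·0.5) = 0.9836;  e^(−rT) = e^(−0.05·0.5) = 0.9753
Put-call parity: C − P = S·e^(−qT) − K·e^(−rT) = 220·0.9836 − 180·0.9753 = 216.3920 − 175.5540 = 40.8380
C = P + (C − P) = 4.92 + (40.8380) = 45.7580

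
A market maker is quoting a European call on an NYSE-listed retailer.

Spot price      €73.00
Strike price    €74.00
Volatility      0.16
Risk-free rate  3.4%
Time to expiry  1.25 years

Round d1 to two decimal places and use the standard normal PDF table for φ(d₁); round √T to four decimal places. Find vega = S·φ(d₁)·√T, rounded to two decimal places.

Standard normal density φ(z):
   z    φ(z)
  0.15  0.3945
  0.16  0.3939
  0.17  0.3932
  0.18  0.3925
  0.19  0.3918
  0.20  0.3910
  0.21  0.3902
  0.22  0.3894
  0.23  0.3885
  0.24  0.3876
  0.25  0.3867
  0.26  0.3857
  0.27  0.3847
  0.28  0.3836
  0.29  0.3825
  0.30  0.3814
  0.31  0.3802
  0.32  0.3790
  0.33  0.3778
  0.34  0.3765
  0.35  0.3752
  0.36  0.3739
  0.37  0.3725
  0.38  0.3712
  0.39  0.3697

σ√T = 0.16 × 1.1180 = 0.1789
ln(S/K) + (r + σ²/2)T = ln(73/74) + (0.034 + 0.16²/2)·1.25 = -0.0136 + 0.0585 = 0.0449
d₁ = 0.0449 / 0.1789 = 0.2510 → 0.25
√T = √1.25 = 1.1180
φ(d₁) = φ(0.25) = 0.3867
vega = S·φ(d₁)·√T = 73·0.3867·1.1180 = 31.5601

31.56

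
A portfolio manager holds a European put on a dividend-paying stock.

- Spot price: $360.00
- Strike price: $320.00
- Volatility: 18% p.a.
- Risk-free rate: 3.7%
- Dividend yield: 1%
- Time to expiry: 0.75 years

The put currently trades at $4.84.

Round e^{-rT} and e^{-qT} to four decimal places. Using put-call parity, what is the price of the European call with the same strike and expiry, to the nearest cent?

exp(−qT) = exp(−0.01·0.75) = 0.9925;  exp(−rT) = exp(−0.037·0.75) = 0.9726
Put-call parity: C − P = S·e^(−qT) − K·e^(−rT) = 360·0.9925 − 320·0.9726 = 357.3000 − 311.2320 = 46.0680
C = P + (C − P) = 4.84 + (46.0680) = 50.9080

$50.91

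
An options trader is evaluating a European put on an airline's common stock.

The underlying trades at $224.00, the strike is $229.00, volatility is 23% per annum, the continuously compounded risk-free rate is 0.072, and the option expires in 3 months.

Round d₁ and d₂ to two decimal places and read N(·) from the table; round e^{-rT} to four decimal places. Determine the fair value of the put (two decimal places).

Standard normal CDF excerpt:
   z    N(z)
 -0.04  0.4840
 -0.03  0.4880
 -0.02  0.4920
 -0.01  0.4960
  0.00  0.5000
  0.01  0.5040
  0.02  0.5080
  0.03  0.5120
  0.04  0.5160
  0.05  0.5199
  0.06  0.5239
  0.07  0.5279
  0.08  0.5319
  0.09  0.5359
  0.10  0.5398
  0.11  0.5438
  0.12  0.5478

$10.33

σ√T = 0.23 × 0.5000 = 0.1150
d₁ = [ln(224/229) + (0.072 + 0.23²/2)·0.25] / 0.1150 = [-0.0221 + 0.0246] / 0.1150 = 0.0221 → 0.02
d₂ = d₁ − σ√T = 0.0221 − 0.1150 = -0.0929 → -0.09
exp(−rT) = exp(−0.072·0.25) = 0.9822
P = 229·0.9822·N(0.09) − 224·N(-0.02) = 229·0.9822·0.5359 − 224·0.4920 = 120.5367 − 110.2080 = 10.3287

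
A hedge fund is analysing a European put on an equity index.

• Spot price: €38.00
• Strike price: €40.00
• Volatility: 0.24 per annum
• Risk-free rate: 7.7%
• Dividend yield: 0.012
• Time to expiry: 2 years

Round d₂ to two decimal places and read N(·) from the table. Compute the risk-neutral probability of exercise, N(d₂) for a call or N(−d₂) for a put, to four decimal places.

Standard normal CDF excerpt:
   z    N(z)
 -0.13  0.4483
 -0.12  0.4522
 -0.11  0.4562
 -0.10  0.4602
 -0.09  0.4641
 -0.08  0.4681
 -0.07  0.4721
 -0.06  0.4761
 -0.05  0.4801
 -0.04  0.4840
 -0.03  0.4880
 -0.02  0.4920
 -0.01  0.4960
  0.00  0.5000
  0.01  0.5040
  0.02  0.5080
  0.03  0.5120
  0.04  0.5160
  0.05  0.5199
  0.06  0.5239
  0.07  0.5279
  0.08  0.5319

T = 2;  σ√T = 0.3394
d₁ = [ln(38/40) + (0.077 − 0.012 + ½·0.24²)·2] / (σ√T) = (-0.0513 + 0.1876) / 0.3394 = 0.4016 ≈ 0.40
d₂ = 0.4016 − 0.3394 = 0.0622 ≈ 0.06
Risk-neutral Pr[S_T < K] = N(−d₂) = N(-0.06) = 0.4761

0.4761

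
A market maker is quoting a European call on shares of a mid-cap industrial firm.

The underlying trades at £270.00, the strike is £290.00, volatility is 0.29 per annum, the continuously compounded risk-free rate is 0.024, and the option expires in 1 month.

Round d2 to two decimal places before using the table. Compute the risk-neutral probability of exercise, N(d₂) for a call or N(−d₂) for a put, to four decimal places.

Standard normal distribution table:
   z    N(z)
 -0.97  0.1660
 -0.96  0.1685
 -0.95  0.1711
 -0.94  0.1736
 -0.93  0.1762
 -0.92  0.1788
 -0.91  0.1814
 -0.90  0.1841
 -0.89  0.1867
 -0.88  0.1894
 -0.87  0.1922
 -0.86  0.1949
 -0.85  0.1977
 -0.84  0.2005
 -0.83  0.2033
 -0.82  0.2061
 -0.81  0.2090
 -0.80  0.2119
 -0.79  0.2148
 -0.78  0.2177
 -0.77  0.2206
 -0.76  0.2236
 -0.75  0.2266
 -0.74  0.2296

T = 0.08333;  σ√T = 0.0837
d₁ = [ln(270/290) + (0.024 + 0.29²/2)·0.08333] / 0.0837 = [-0.0715 + 0.0055] / 0.0837 = -0.7878 ⇒ -0.79
d₂ = d₁ − σ√T = -0.7878 − 0.0837 = -0.8716 ⇒ -0.87
Pr(exercise) under Q = N(d₂) = 0.1922

0.1922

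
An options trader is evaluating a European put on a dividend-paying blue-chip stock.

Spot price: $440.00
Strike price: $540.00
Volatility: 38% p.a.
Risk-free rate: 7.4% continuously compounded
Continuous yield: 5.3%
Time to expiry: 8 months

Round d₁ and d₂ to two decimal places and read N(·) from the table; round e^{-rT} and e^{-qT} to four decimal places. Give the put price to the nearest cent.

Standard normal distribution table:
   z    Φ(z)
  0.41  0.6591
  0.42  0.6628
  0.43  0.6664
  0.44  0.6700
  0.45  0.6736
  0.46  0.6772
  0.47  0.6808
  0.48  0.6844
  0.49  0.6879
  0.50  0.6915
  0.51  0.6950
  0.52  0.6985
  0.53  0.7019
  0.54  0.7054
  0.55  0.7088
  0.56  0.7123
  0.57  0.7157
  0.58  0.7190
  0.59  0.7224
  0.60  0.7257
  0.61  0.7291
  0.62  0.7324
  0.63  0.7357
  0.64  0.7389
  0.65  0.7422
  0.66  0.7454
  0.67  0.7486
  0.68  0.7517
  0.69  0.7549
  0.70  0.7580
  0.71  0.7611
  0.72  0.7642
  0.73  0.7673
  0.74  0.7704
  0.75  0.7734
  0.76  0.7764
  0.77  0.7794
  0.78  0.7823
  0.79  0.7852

$113.00

T = 0.6667;  σ√T = 0.3103
d₁ = [ln(440/540) + (0.074 − 0.053 + ½·0.38²)·0.6667] / (σ√T) = (-0.2048 + 0.0621) / 0.3103 = -0.4598 ≈ -0.46
d₂ = -0.4598 − 0.3103 = -0.7701 ≈ -0.77
exp(−qT) = exp(−0.053·0.6667) = 0.9653;  exp(−rT) = exp(−0.074·0.6667) = 0.9519
P = 540·0.9519·N(0.77) − 440·0.9653·N(0.46) = 540·0.9519·0.7794 − 440·0.9653·0.6772 = 400.6319 − 287.6285 = 113.0034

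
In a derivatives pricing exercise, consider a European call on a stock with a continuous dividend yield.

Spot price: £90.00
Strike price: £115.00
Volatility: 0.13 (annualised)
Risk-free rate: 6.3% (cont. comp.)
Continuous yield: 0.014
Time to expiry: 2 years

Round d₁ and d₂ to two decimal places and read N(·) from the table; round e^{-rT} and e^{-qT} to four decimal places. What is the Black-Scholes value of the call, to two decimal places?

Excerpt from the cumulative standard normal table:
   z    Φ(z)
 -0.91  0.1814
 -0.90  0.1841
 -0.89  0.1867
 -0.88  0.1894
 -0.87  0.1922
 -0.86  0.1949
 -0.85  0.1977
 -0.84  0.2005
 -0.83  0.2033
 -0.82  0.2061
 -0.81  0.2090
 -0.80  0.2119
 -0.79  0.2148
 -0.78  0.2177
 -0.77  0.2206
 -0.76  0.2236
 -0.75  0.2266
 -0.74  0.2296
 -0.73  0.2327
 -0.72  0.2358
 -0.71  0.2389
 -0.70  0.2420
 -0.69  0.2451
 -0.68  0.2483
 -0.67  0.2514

£1.98

σ√T = 0.13 × 1.4142 = 0.1838
d₁ = [ln(90/115) + (0.063 − 0.014 + 0.13²/2)·2] / 0.1838 = [-0.2451 + 0.1149] / 0.1838 = -0.7083 ⇒ -0.71
d₂ = d₁ − σ√T = -0.7083 − 0.1838 = -0.8922 ⇒ -0.89
exp(−qT) = exp(−0.014·2) = 0.9724;  exp(−rT) = exp(−0.063·2) = 0.8816
N(d₁) = N(-0.71) = 0.2389;  N(d₂) = N(-0.89) = 0.1867
C = 90·0.9724·0.2389 − 115·0.8816·0.1867 = 20.9076 − 18.9284 = 1.9792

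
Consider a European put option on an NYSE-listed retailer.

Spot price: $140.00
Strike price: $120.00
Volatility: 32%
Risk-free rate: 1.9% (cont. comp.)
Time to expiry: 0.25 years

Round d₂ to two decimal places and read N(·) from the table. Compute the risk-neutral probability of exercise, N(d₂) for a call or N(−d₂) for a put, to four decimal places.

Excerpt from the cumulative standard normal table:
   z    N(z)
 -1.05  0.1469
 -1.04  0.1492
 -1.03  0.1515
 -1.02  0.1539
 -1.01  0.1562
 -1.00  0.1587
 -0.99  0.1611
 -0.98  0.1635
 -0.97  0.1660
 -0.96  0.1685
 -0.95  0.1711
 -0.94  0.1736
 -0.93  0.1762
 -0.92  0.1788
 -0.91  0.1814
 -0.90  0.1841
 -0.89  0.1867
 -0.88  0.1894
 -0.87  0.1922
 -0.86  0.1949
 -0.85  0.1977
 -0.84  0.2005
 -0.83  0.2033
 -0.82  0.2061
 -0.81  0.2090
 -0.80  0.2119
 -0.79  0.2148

0.1814

T = 0.25;  σ√T = 0.1600
d₁ = [ln(140/120) + (0.019 + 0.32²/2)·0.25] / 0.1600 = [0.1542 + 0.0175] / 0.1600 = 1.0731 which rounds to 1.07
d₂ = d₁ − σ√T = 1.0731 − 0.1600 = 0.9131 which rounds to 0.91
Pr(exercise) under Q = N(−d₂) = N(-0.91) = 0.1814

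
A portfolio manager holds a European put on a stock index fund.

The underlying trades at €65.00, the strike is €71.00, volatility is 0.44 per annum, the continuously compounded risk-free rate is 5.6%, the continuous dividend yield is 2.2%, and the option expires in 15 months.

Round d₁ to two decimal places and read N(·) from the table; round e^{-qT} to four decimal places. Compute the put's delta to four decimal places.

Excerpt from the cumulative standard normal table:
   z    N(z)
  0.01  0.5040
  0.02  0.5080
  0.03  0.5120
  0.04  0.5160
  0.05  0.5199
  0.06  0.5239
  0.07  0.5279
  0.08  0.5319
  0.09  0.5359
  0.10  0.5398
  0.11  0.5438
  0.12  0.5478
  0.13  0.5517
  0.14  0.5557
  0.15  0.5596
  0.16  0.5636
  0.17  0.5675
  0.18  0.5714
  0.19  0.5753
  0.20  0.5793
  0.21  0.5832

-0.4285

T = 1.25;  σ√T = 0.4919
ln(S/K) + (r − q + σ²/2)T = ln(65/71) + (0.056 − 0.022 + 0.44²/2)·1.25 = -0.0883 + 0.1635 = 0.0752
d₁ = 0.0752 / 0.4919 = 0.1529 ⇒ 0.15
N(d₁) = N(0.15) = 0.5596
Δ_put = e^(−qT)·(N(d₁) − 1) = 0.9729·(0.5596 − 1) = -0.4285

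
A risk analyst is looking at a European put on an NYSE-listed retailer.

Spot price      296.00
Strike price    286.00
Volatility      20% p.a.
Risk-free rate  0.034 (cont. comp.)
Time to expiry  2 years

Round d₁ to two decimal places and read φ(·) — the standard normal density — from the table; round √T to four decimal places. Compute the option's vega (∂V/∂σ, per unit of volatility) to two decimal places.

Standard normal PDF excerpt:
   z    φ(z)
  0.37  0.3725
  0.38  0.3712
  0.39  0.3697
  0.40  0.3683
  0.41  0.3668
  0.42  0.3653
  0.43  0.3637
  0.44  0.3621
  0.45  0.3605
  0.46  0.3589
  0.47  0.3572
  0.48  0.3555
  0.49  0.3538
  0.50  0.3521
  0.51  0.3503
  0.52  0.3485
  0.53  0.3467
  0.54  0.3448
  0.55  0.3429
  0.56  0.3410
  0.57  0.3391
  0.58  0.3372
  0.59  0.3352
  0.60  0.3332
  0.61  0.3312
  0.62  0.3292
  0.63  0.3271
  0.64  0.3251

σ√T = 0.2·√2 = 0.2828
ln(S/K) + (r + σ²/2)T = ln(296/286) + (0.034 + 0.2²/2)·2 = 0.0344 + 0.1080 = 0.1424
d₁ = 0.1424 / 0.2828 = 0.5033 → 0.50
√T = √2 = 1.4142
φ(d₁) = φ(0.50) = 0.3521
vega = S·φ(d₁)·√T = 296·0.3521·1.4142 = 147.3902

147.39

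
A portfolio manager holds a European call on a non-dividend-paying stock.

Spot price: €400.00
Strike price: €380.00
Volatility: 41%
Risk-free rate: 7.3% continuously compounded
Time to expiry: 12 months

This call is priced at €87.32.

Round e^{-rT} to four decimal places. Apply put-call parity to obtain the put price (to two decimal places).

€40.57

exp(−rT) = exp(−0.073·1) = 0.9296
Put-call parity: C − P = S − K·e^(−rT) = 400 − 380·0.9296 = 400 − 353.2480 = 46.7520
P = C − (C − P) = 87.32 − (46.7520) = 40.5680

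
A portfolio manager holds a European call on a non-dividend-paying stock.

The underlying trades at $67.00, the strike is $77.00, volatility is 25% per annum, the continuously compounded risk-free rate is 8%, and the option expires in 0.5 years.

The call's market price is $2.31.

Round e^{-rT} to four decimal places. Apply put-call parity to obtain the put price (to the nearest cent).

e^(−rT) = e^(−0.08·0.5) = 0.9608
Put-call parity: C − P = S − K·e^(−rT) = 67 − 77·0.9608 = 67 − 73.9816 = -6.9816
P = C − (C − P) = 2.31 − (-6.9816) = 9.2916

$9.29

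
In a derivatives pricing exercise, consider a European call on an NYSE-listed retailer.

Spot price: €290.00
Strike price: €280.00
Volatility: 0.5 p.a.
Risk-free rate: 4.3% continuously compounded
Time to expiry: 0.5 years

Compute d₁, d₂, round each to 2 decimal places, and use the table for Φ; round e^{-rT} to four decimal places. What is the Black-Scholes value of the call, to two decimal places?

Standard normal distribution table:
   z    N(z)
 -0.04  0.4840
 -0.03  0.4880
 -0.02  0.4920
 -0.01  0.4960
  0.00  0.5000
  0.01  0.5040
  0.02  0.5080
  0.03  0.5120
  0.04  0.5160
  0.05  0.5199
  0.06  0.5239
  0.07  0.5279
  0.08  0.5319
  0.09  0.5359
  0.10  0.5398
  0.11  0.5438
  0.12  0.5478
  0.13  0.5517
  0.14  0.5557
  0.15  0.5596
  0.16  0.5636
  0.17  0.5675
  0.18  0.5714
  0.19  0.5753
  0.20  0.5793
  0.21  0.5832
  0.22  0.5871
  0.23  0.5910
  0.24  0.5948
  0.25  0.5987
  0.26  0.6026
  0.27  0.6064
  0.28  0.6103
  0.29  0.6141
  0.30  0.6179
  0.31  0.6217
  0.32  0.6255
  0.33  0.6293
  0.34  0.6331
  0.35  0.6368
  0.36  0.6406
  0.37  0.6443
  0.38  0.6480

σ√T = 0.5·√0.5 = 0.3536
d₁ = [ln(290/280) + (0.043 + 0.5²/2)·0.5] / 0.3536 = [0.0351 + 0.0840] / 0.3536 = 0.3368 → 0.34
d₂ = d₁ − σ√T = 0.3368 − 0.3536 = -0.0167 → -0.02
exp(−rT) = exp(−0.043·0.5) = 0.9787
N(d₁) = N(0.34) = 0.6331;  N(d₂) = N(-0.02) = 0.4920
C = 290·0.6331 − 280·0.9787·0.4920 = 183.5990 − 134.8257 = 48.7733

€48.77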